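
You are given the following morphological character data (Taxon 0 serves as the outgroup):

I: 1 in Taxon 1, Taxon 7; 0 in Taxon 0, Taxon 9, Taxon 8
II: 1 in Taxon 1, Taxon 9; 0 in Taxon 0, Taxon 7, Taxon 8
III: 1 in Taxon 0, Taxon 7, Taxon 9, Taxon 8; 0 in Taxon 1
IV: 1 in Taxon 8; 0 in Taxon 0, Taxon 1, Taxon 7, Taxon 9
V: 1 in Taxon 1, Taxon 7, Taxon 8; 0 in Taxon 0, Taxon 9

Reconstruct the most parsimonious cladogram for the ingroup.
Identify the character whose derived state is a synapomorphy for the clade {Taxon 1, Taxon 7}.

I

Character polarity is set by the outgroup: the derived state is whichever differs from the outgroup's state, so for III the derived state is '0', and for the remaining characters it is '1'.
I (derived state '1') is shared by Taxon 1 and Taxon 7 — a synapomorphy uniting that clade.
II (state '1') occurs in Taxon 1 and Taxon 9 but conflicts with the nesting implied by the other characters — most parsimoniously interpreted as homoplasy.
III (derived state '0') is unique to Taxon 1 (autapomorphy; uninformative for grouping).
IV (derived state '1') is unique to Taxon 8 (autapomorphy; uninformative for grouping).
V (derived state '1') is shared by Taxon 1, Taxon 7, and Taxon 8 — a synapomorphy uniting that clade.
Most parsimonious ingroup topology: (((Taxon 1,Taxon 7),Taxon 8),Taxon 9).
The clade {Taxon 1, Taxon 7} is supported by I: its derived state '1' occurs in exactly those taxa and in no other taxon (including the outgroup).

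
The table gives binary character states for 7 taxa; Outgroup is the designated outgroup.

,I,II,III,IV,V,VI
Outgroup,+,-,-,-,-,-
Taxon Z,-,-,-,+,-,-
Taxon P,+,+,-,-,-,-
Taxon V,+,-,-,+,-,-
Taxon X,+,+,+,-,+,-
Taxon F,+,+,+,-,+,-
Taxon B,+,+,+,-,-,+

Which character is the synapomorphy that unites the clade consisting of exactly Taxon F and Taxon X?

Character polarity is set by the outgroup: the derived state is whichever differs from the outgroup's state, so for I the derived state is '-', and for the remaining characters it is '+'.
I (derived state '-') is unique to Taxon Z (autapomorphy; uninformative for grouping).
II: derived state '+' in Taxon B, Taxon F, Taxon P, and Taxon X only — synapomorphy for {Taxon B, Taxon F, Taxon P, Taxon X}.
III: derived state '+' in Taxon B, Taxon F, and Taxon X only — synapomorphy for {Taxon B, Taxon F, Taxon X}.
Only Taxon V and Taxon Z show the derived state '+' for IV, supporting them as a clade.
Only Taxon F and Taxon X show the derived state '+' for V, supporting them as a clade.
VI: derived state '+' in Taxon B only — an autapomorphy, so it tells us nothing about relationships among taxa.
Most parsimonious ingroup topology: ((Taxon Z,Taxon V),(Taxon P,((Taxon X,Taxon F),Taxon B))).
The clade {Taxon F, Taxon X} is supported by V: its derived state '+' occurs in exactly those taxa and in no other taxon (including the outgroup).

V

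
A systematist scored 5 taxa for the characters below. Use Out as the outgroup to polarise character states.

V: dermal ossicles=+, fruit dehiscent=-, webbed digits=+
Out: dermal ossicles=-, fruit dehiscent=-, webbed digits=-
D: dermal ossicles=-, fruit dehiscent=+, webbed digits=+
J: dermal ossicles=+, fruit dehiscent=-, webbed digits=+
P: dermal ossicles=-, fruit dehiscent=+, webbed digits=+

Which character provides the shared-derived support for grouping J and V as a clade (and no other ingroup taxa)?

The outgroup has state '-' for every character, so '+' is the derived state throughout.
Only J and V show the derived state '+' for dermal ossicles, supporting them as a clade.
Only D and P show the derived state '+' for fruit dehiscent, supporting them as a clade.
All ingroup taxa share the derived state '+' for webbed digits; it defines the ingroup but does not resolve relationships within it.
Most parsimonious ingroup topology: ((P,D),(J,V)).
The clade {J, V} is supported by dermal ossicles: its derived state '+' occurs in exactly those taxa and in no other taxon (including the outgroup).

dermal ossicles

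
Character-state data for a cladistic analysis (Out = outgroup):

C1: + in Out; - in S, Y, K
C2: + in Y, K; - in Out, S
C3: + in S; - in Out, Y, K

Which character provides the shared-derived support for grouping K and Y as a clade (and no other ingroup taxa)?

C2

Character polarity is set by the outgroup: the derived state is whichever differs from the outgroup's state, so for C1 the derived state is '-', and for the remaining characters it is '+'.
All ingroup taxa share the derived state '-' for C1; it defines the ingroup but does not resolve relationships within it.
C2 (derived state '+') is shared by K and Y — a synapomorphy uniting that clade.
C3 (derived state '+') is unique to S (autapomorphy; uninformative for grouping).
Most parsimonious ingroup topology: (S,(Y,K)).
The clade {K, Y} is supported by C2: its derived state '+' occurs in exactly those taxa and in no other taxon (including the outgroup).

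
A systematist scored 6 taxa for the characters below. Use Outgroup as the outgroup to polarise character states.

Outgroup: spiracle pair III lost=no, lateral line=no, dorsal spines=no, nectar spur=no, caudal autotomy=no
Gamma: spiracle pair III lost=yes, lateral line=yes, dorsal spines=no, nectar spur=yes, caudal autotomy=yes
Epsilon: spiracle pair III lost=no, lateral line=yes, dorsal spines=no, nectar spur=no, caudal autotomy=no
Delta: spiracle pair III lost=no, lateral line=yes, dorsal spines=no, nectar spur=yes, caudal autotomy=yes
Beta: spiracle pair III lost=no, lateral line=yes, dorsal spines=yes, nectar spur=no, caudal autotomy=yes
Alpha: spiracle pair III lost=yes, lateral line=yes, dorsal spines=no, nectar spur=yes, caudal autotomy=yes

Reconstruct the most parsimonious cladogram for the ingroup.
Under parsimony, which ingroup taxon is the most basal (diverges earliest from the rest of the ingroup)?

Epsilon

The outgroup has state 'no' for every character, so 'yes' is the derived state throughout.
spiracle pair III lost: derived state 'yes' in Alpha and Gamma only — synapomorphy for {Alpha, Gamma}.
lateral line (derived state 'yes') is shared by all ingroup taxa — unites the whole ingroup.
dorsal spines (derived state 'yes') is unique to Beta (autapomorphy; uninformative for grouping).
nectar spur (derived state 'yes') is shared by Alpha, Delta, and Gamma — a synapomorphy uniting that clade.
Only Alpha, Beta, Delta, and Gamma show the derived state 'yes' for caudal autotomy, supporting them as a clade.
Most parsimonious ingroup topology: ((((Gamma,Alpha),Delta),Beta),Epsilon).
Epsilon is sister to the clade containing all other ingroup taxa, so it is the earliest-diverging (most basal) ingroup lineage.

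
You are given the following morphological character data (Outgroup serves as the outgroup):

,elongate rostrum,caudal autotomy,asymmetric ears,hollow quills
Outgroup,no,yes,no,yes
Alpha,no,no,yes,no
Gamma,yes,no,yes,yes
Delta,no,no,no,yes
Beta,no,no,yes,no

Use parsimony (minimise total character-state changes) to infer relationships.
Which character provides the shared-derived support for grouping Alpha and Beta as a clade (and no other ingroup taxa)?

hollow quills

Character polarity is set by the outgroup: the derived state is whichever differs from the outgroup's state, so for caudal autotomy, hollow quills the derived state is 'no', and for the remaining characters it is 'yes'.
elongate rostrum (derived state 'yes') is unique to Gamma (autapomorphy; uninformative for grouping).
All ingroup taxa share the derived state 'no' for caudal autotomy; it defines the ingroup but does not resolve relationships within it.
asymmetric ears: derived state 'yes' in Alpha, Beta, and Gamma only — synapomorphy for {Alpha, Beta, Gamma}.
hollow quills: derived state 'no' in Alpha and Beta only — synapomorphy for {Alpha, Beta}.
Most parsimonious ingroup topology: (Delta,((Alpha,Beta),Gamma)).
The clade {Alpha, Beta} is supported by hollow quills: its derived state 'no' occurs in exactly those taxa and in no other taxon (including the outgroup).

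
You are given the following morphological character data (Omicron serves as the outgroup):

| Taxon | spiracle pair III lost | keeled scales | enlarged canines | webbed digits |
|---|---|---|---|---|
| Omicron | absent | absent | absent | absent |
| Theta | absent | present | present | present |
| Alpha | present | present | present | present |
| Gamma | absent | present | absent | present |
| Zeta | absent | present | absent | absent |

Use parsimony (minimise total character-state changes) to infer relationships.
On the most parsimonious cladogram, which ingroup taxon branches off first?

The outgroup has state 'absent' for every character, so 'present' is the derived state throughout.
spiracle pair III lost: derived state 'present' in Alpha only — an autapomorphy, so it tells us nothing about relationships among taxa.
keeled scales (derived state 'present') is shared by all ingroup taxa — unites the whole ingroup.
enlarged canines (derived state 'present') is shared by Alpha and Theta — a synapomorphy uniting that clade.
webbed digits (derived state 'present') is shared by Alpha, Gamma, and Theta — a synapomorphy uniting that clade.
Most parsimonious ingroup topology: (((Theta,Alpha),Gamma),Zeta).
Zeta is sister to the clade containing all other ingroup taxa, so it is the earliest-diverging (most basal) ingroup lineage.

Zeta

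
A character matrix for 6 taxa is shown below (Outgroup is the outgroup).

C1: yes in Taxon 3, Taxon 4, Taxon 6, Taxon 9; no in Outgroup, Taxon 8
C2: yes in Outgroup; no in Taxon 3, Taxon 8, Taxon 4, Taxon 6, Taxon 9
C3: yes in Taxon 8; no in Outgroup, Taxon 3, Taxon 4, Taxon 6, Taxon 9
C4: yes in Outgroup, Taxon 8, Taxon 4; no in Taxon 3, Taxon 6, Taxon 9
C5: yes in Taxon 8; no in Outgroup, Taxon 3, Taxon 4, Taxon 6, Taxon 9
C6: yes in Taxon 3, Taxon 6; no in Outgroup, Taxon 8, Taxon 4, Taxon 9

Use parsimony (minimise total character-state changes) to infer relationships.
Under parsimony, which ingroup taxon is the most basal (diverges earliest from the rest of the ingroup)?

Taxon 8

Character polarity is set by the outgroup: the derived state is whichever differs from the outgroup's state, so for C2, C4 the derived state is 'no', and for the remaining characters it is 'yes'.
C1: derived state 'yes' in Taxon 3, Taxon 4, Taxon 6, and Taxon 9 only — synapomorphy for {Taxon 3, Taxon 4, Taxon 6, Taxon 9}.
C2 (derived state 'no') is shared by all ingroup taxa — unites the whole ingroup.
C3 (derived state 'yes') is unique to Taxon 8 (autapomorphy; uninformative for grouping).
Only Taxon 3, Taxon 6, and Taxon 9 show the derived state 'no' for C4, supporting them as a clade.
C5 (derived state 'yes') is unique to Taxon 8 (autapomorphy; uninformative for grouping).
Only Taxon 3 and Taxon 6 show the derived state 'yes' for C6, supporting them as a clade.
Most parsimonious ingroup topology: ((((Taxon 3,Taxon 6),Taxon 9),Taxon 4),Taxon 8).
Taxon 8 is sister to the clade containing all other ingroup taxa, so it is the earliest-diverging (most basal) ingroup lineage.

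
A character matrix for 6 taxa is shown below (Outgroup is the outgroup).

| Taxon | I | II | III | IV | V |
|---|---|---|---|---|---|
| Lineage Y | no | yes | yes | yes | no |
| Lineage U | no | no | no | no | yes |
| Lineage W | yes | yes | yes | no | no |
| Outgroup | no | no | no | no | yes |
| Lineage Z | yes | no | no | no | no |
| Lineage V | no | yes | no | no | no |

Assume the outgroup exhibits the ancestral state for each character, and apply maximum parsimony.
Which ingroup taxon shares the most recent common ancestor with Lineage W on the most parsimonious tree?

Lineage Y

Character polarity is set by the outgroup: the derived state is whichever differs from the outgroup's state, so for V the derived state is 'no', and for the remaining characters it is 'yes'.
I groups Lineage W and Lineage Z, which is incompatible with the clades supported by the remaining characters; treating it as convergent (homoplasy) costs fewer steps than any alternative tree.
II (derived state 'yes') is shared by Lineage V, Lineage W, and Lineage Y — a synapomorphy uniting that clade.
Only Lineage W and Lineage Y show the derived state 'yes' for III, supporting them as a clade.
IV: derived state 'yes' in Lineage Y only — an autapomorphy, so it tells us nothing about relationships among taxa.
V: derived state 'no' in Lineage V, Lineage W, Lineage Y, and Lineage Z only — synapomorphy for {Lineage V, Lineage W, Lineage Y, Lineage Z}.
Most parsimonious ingroup topology: ((((Lineage W,Lineage Y),Lineage V),Lineage Z),Lineage U).
Lineage W and Lineage Y form a cherry on this tree, so they are sister taxa.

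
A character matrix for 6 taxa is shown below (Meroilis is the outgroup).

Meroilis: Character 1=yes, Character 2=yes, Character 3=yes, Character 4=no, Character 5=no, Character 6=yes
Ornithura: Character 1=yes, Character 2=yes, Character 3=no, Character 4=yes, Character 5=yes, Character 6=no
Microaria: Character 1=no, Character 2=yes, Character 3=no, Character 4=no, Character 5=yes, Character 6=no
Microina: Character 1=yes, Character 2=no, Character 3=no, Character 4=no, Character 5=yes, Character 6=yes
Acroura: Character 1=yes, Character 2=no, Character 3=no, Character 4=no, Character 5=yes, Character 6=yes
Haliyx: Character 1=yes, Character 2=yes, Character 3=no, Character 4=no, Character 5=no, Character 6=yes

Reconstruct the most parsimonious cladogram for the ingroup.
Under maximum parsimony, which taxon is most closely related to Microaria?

Character polarity is set by the outgroup: the derived state is whichever differs from the outgroup's state, so for Character 1, Character 2, Character 3, Character 6 the derived state is 'no', and for the remaining characters it is 'yes'.
Character 1: derived state 'no' in Microaria only — an autapomorphy, so it tells us nothing about relationships among taxa.
Only Acroura and Microina show the derived state 'no' for Character 2, supporting them as a clade.
All ingroup taxa share the derived state 'no' for Character 3; it defines the ingroup but does not resolve relationships within it.
Character 4: derived state 'yes' in Ornithura only — an autapomorphy, so it tells us nothing about relationships among taxa.
Only Acroura, Microaria, Microina, and Ornithura show the derived state 'yes' for Character 5, supporting them as a clade.
Only Microaria and Ornithura show the derived state 'no' for Character 6, supporting them as a clade.
Most parsimonious ingroup topology: (((Ornithura,Microaria),(Microina,Acroura)),Haliyx).
Microaria and Ornithura form a cherry on this tree, so they are sister taxa.

Ornithura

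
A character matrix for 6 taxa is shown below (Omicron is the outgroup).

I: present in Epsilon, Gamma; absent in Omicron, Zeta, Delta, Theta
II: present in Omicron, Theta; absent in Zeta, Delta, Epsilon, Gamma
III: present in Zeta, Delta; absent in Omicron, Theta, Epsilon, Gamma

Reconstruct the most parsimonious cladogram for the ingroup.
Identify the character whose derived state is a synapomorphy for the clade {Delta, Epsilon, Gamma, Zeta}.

II

Character polarity is set by the outgroup: the derived state is whichever differs from the outgroup's state, so for II the derived state is 'absent', and for the remaining characters it is 'present'.
I: derived state 'present' in Epsilon and Gamma only — synapomorphy for {Epsilon, Gamma}.
II: derived state 'absent' in Delta, Epsilon, Gamma, and Zeta only — synapomorphy for {Delta, Epsilon, Gamma, Zeta}.
Only Delta and Zeta show the derived state 'present' for III, supporting them as a clade.
Most parsimonious ingroup topology: (((Zeta,Delta),(Epsilon,Gamma)),Theta).
The clade {Delta, Epsilon, Gamma, Zeta} is supported by II: its derived state 'absent' occurs in exactly those taxa and in no other taxon (including the outgroup).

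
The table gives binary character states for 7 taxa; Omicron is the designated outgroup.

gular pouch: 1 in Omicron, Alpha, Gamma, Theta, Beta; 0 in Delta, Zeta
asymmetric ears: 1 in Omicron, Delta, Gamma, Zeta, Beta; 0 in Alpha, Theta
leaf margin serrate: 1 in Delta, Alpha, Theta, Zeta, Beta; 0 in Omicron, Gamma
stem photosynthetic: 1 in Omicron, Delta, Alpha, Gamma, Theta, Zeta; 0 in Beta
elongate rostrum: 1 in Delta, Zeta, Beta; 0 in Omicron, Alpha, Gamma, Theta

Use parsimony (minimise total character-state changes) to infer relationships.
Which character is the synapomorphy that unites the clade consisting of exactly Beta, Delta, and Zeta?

Character polarity is set by the outgroup: the derived state is whichever differs from the outgroup's state, so for gular pouch, asymmetric ears, stem photosynthetic the derived state is '0', and for the remaining characters it is '1'.
gular pouch: derived state '0' in Delta and Zeta only — synapomorphy for {Delta, Zeta}.
asymmetric ears: derived state '0' in Alpha and Theta only — synapomorphy for {Alpha, Theta}.
Only Alpha, Beta, Delta, Theta, and Zeta show the derived state '1' for leaf margin serrate, supporting them as a clade.
stem photosynthetic (derived state '0') is unique to Beta (autapomorphy; uninformative for grouping).
Only Beta, Delta, and Zeta show the derived state '1' for elongate rostrum, supporting them as a clade.
Most parsimonious ingroup topology: ((((Delta,Zeta),Beta),(Alpha,Theta)),Gamma).
The clade {Beta, Delta, Zeta} is supported by elongate rostrum: its derived state '1' occurs in exactly those taxa and in no other taxon (including the outgroup).

elongate rostrum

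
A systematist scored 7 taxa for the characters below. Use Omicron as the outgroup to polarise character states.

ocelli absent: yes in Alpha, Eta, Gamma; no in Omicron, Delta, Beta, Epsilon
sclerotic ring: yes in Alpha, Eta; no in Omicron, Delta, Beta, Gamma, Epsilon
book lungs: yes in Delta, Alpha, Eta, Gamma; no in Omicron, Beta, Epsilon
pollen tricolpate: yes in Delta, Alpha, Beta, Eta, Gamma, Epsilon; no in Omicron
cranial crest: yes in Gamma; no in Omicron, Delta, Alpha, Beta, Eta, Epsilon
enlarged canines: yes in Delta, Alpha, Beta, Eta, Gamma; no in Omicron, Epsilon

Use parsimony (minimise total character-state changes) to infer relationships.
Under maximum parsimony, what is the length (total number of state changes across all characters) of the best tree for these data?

The outgroup has state 'no' for every character, so 'yes' is the derived state throughout.
ocelli absent (derived state 'yes') is shared by Alpha, Eta, and Gamma — a synapomorphy uniting that clade.
Only Alpha and Eta show the derived state 'yes' for sclerotic ring, supporting them as a clade.
Only Alpha, Delta, Eta, and Gamma show the derived state 'yes' for book lungs, supporting them as a clade.
pollen tricolpate (derived state 'yes') is shared by all ingroup taxa — unites the whole ingroup.
cranial crest: derived state 'yes' in Gamma only — an autapomorphy, so it tells us nothing about relationships among taxa.
Only Alpha, Beta, Delta, Eta, and Gamma show the derived state 'yes' for enlarged canines, supporting them as a clade.
Most parsimonious ingroup topology: (((Delta,((Alpha,Eta),Gamma)),Beta),Epsilon).
Changes per character on this tree: ocelli absent: 1; sclerotic ring: 1; book lungs: 1; pollen tricolpate: 1; cranial crest: 1; enlarged canines: 1.
Total = 6.

6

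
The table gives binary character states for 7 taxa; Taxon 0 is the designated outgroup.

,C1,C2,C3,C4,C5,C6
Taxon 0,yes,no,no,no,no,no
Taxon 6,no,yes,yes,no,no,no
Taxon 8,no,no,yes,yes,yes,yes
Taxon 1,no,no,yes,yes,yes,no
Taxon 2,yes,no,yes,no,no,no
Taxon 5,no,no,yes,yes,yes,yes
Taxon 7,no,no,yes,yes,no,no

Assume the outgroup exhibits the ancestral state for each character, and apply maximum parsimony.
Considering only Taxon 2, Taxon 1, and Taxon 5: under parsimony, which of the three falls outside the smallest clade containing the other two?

Taxon 2

Character polarity is set by the outgroup: the derived state is whichever differs from the outgroup's state, so for C1 the derived state is 'no', and for the remaining characters it is 'yes'.
Only Taxon 1, Taxon 5, Taxon 6, Taxon 7, and Taxon 8 show the derived state 'no' for C1, supporting them as a clade.
C2 (derived state 'yes') is unique to Taxon 6 (autapomorphy; uninformative for grouping).
C3 (derived state 'yes') is shared by all ingroup taxa — unites the whole ingroup.
C4 (derived state 'yes') is shared by Taxon 1, Taxon 5, Taxon 7, and Taxon 8 — a synapomorphy uniting that clade.
C5 (derived state 'yes') is shared by Taxon 1, Taxon 5, and Taxon 8 — a synapomorphy uniting that clade.
C6 (derived state 'yes') is shared by Taxon 5 and Taxon 8 — a synapomorphy uniting that clade.
Most parsimonious ingroup topology: ((Taxon 6,(((Taxon 8,Taxon 5),Taxon 1),Taxon 7)),Taxon 2).
Taxon 1 and Taxon 5 share a more recent common ancestor with each other than either does with Taxon 2, so Taxon 2 is the least closely related of the three.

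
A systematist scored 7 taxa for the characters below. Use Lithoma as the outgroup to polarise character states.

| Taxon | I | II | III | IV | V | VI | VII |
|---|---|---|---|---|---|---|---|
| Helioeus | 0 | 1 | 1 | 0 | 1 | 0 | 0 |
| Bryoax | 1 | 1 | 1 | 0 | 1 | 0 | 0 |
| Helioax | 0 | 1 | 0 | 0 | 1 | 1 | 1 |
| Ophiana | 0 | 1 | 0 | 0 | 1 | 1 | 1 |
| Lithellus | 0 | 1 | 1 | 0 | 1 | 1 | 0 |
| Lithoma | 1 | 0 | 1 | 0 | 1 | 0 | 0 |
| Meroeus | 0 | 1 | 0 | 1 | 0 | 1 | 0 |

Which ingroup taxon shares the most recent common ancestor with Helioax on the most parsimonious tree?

Character polarity is set by the outgroup: the derived state is whichever differs from the outgroup's state, so for I, III, V the derived state is '0', and for the remaining characters it is '1'.
I: derived state '0' in Helioax, Helioeus, Lithellus, Meroeus, and Ophiana only — synapomorphy for {Helioax, Helioeus, Lithellus, Meroeus, Ophiana}.
II (derived state '1') is shared by all ingroup taxa — unites the whole ingroup.
III: derived state '0' in Helioax, Meroeus, and Ophiana only — synapomorphy for {Helioax, Meroeus, Ophiana}.
IV (derived state '1') is unique to Meroeus (autapomorphy; uninformative for grouping).
V (derived state '0') is unique to Meroeus (autapomorphy; uninformative for grouping).
VI (derived state '1') is shared by Helioax, Lithellus, Meroeus, and Ophiana — a synapomorphy uniting that clade.
Only Helioax and Ophiana show the derived state '1' for VII, supporting them as a clade.
Most parsimonious ingroup topology: ((Helioeus,(Lithellus,((Helioax,Ophiana),Meroeus))),Bryoax).
Helioax and Ophiana form a cherry on this tree, so they are sister taxa.

Ophiana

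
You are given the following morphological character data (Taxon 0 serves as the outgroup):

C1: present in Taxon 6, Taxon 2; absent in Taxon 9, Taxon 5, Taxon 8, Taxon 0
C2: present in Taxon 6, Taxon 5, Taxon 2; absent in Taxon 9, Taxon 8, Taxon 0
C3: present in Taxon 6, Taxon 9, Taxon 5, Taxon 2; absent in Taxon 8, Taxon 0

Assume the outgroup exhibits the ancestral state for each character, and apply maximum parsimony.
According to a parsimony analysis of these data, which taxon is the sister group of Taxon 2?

The outgroup has state 'absent' for every character, so 'present' is the derived state throughout.
C1: derived state 'present' in Taxon 2 and Taxon 6 only — synapomorphy for {Taxon 2, Taxon 6}.
C2: derived state 'present' in Taxon 2, Taxon 5, and Taxon 6 only — synapomorphy for {Taxon 2, Taxon 5, Taxon 6}.
Only Taxon 2, Taxon 5, Taxon 6, and Taxon 9 show the derived state 'present' for C3, supporting them as a clade.
Most parsimonious ingroup topology: ((((Taxon 6,Taxon 2),Taxon 5),Taxon 9),Taxon 8).
Taxon 2 and Taxon 6 form a cherry on this tree, so they are sister taxa.

Taxon 6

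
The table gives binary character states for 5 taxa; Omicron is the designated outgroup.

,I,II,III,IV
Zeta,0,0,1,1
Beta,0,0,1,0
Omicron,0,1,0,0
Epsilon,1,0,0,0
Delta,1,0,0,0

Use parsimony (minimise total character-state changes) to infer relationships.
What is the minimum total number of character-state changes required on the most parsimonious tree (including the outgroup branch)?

Character polarity is set by the outgroup: the derived state is whichever differs from the outgroup's state, so for II the derived state is '0', and for the remaining characters it is '1'.
I (derived state '1') is shared by Delta and Epsilon — a synapomorphy uniting that clade.
II (derived state '0') is shared by all ingroup taxa — unites the whole ingroup.
III (derived state '1') is shared by Beta and Zeta — a synapomorphy uniting that clade.
IV: derived state '1' in Zeta only — an autapomorphy, so it tells us nothing about relationships among taxa.
Most parsimonious ingroup topology: ((Zeta,Beta),(Epsilon,Delta)).
Changes per character on this tree: I: 1; II: 1; III: 1; IV: 1.
Total = 4.

4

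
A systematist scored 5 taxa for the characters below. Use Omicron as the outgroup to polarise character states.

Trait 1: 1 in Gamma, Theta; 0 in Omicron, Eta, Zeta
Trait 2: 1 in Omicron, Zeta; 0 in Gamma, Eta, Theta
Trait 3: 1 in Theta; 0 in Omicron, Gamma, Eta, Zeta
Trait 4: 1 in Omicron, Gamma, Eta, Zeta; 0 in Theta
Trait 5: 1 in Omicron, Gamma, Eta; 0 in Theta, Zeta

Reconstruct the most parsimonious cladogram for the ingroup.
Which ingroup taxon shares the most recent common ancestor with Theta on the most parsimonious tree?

Gamma

Character polarity is set by the outgroup: the derived state is whichever differs from the outgroup's state, so for Trait 2, Trait 4, Trait 5 the derived state is '0', and for the remaining characters it is '1'.
Trait 1: derived state '1' in Gamma and Theta only — synapomorphy for {Gamma, Theta}.
Trait 2 (derived state '0') is shared by Eta, Gamma, and Theta — a synapomorphy uniting that clade.
Trait 3 (derived state '1') is unique to Theta (autapomorphy; uninformative for grouping).
Trait 4: derived state '0' in Theta only — an autapomorphy, so it tells us nothing about relationships among taxa.
Trait 5 groups Theta and Zeta, which is incompatible with the clades supported by the remaining characters; treating it as convergent (homoplasy) costs fewer steps than any alternative tree.
Most parsimonious ingroup topology: (((Gamma,Theta),Eta),Zeta).
Theta and Gamma form a cherry on this tree, so they are sister taxa.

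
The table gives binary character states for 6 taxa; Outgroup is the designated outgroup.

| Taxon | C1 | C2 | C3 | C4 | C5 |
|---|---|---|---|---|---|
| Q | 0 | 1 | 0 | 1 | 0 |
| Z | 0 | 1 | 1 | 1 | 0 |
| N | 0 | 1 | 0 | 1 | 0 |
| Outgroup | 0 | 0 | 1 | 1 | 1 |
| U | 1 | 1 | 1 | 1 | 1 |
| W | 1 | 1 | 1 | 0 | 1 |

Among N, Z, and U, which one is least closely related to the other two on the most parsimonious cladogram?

U

Character polarity is set by the outgroup: the derived state is whichever differs from the outgroup's state, so for C3, C4, C5 the derived state is '0', and for the remaining characters it is '1'.
C1: derived state '1' in U and W only — synapomorphy for {U, W}.
All ingroup taxa share the derived state '1' for C2; it defines the ingroup but does not resolve relationships within it.
C3: derived state '0' in N and Q only — synapomorphy for {N, Q}.
C4: derived state '0' in W only — an autapomorphy, so it tells us nothing about relationships among taxa.
C5 (derived state '0') is shared by N, Q, and Z — a synapomorphy uniting that clade.
Most parsimonious ingroup topology: ((W,U),((N,Q),Z)).
N and Z share a more recent common ancestor with each other than either does with U, so U is the least closely related of the three.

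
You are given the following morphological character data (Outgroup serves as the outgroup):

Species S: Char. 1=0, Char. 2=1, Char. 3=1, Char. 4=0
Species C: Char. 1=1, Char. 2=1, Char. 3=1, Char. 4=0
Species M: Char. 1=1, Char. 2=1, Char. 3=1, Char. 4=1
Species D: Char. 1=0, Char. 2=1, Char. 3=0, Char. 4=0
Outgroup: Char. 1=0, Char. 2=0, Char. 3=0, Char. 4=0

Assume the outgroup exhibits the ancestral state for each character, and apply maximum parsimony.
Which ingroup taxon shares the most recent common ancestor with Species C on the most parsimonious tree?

The outgroup has state '0' for every character, so '1' is the derived state throughout.
Only Species C and Species M show the derived state '1' for Char. 1, supporting them as a clade.
Char. 2 (derived state '1') is shared by all ingroup taxa — unites the whole ingroup.
Only Species C, Species M, and Species S show the derived state '1' for Char. 3, supporting them as a clade.
Char. 4: derived state '1' in Species M only — an autapomorphy, so it tells us nothing about relationships among taxa.
Most parsimonious ingroup topology: (((Species M,Species C),Species S),Species D).
Species C and Species M form a cherry on this tree, so they are sister taxa.

Species M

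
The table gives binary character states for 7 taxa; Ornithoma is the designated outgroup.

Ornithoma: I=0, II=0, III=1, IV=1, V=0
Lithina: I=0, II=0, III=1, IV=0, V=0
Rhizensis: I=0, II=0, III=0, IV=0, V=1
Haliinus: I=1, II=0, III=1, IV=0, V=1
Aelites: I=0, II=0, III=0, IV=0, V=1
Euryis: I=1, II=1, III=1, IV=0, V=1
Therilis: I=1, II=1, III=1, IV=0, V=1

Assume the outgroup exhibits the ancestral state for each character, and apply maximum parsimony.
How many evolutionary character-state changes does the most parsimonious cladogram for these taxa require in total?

5

Character polarity is set by the outgroup: the derived state is whichever differs from the outgroup's state, so for III, IV the derived state is '0', and for the remaining characters it is '1'.
I: derived state '1' in Euryis, Haliinus, and Therilis only — synapomorphy for {Euryis, Haliinus, Therilis}.
II (derived state '1') is shared by Euryis and Therilis — a synapomorphy uniting that clade.
Only Aelites and Rhizensis show the derived state '0' for III, supporting them as a clade.
All ingroup taxa share the derived state '0' for IV; it defines the ingroup but does not resolve relationships within it.
V: derived state '1' in Aelites, Euryis, Haliinus, Rhizensis, and Therilis only — synapomorphy for {Aelites, Euryis, Haliinus, Rhizensis, Therilis}.
Most parsimonious ingroup topology: (Lithina,((Rhizensis,Aelites),(Haliinus,(Euryis,Therilis)))).
Changes per character on this tree: I: 1; II: 1; III: 1; IV: 1; V: 1.
Total = 5.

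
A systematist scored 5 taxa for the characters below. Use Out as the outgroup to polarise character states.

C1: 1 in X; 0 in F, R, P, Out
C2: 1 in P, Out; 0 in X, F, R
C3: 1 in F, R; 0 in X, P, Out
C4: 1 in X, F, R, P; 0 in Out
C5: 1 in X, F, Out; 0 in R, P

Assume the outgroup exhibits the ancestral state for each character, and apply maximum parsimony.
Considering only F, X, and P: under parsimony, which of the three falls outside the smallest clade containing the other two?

P

Character polarity is set by the outgroup: the derived state is whichever differs from the outgroup's state, so for C2, C5 the derived state is '0', and for the remaining characters it is '1'.
C1: derived state '1' in X only — an autapomorphy, so it tells us nothing about relationships among taxa.
Only F, R, and X show the derived state '0' for C2, supporting them as a clade.
Only F and R show the derived state '1' for C3, supporting them as a clade.
All ingroup taxa share the derived state '1' for C4; it defines the ingroup but does not resolve relationships within it.
C5 groups P and R, which is incompatible with the clades supported by the remaining characters; treating it as convergent (homoplasy) costs fewer steps than any alternative tree.
Most parsimonious ingroup topology: (((F,R),X),P).
X and F share a more recent common ancestor with each other than either does with P, so P is the least closely related of the three.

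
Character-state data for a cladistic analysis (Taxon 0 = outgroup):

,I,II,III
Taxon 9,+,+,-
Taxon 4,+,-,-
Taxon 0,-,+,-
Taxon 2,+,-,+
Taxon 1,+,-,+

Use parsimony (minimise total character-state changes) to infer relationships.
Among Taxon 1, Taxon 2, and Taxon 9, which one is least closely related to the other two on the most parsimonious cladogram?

Character polarity is set by the outgroup: the derived state is whichever differs from the outgroup's state, so for II the derived state is '-', and for the remaining characters it is '+'.
All ingroup taxa share the derived state '+' for I; it defines the ingroup but does not resolve relationships within it.
II (derived state '-') is shared by Taxon 1, Taxon 2, and Taxon 4 — a synapomorphy uniting that clade.
III: derived state '+' in Taxon 1 and Taxon 2 only — synapomorphy for {Taxon 1, Taxon 2}.
Most parsimonious ingroup topology: (((Taxon 1,Taxon 2),Taxon 4),Taxon 9).
Taxon 2 and Taxon 1 share a more recent common ancestor with each other than either does with Taxon 9, so Taxon 9 is the least closely related of the three.

Taxon 9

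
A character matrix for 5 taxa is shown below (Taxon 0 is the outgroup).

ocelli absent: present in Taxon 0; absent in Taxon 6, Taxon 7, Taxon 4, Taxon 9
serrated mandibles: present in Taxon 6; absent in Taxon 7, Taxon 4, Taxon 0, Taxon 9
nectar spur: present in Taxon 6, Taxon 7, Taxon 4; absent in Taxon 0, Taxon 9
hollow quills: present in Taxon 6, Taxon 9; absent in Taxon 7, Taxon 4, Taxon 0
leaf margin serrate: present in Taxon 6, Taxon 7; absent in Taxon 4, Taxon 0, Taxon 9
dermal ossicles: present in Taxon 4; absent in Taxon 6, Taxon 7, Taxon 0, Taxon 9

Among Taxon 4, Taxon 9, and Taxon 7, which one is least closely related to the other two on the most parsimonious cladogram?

Taxon 9

Character polarity is set by the outgroup: the derived state is whichever differs from the outgroup's state, so for ocelli absent the derived state is 'absent', and for the remaining characters it is 'present'.
ocelli absent (derived state 'absent') is shared by all ingroup taxa — unites the whole ingroup.
serrated mandibles (derived state 'present') is unique to Taxon 6 (autapomorphy; uninformative for grouping).
nectar spur (derived state 'present') is shared by Taxon 4, Taxon 6, and Taxon 7 — a synapomorphy uniting that clade.
hollow quills (state 'present') occurs in Taxon 6 and Taxon 9 but conflicts with the nesting implied by the other characters — most parsimoniously interpreted as homoplasy.
Only Taxon 6 and Taxon 7 show the derived state 'present' for leaf margin serrate, supporting them as a clade.
dermal ossicles: derived state 'present' in Taxon 4 only — an autapomorphy, so it tells us nothing about relationships among taxa.
Most parsimonious ingroup topology: (((Taxon 6,Taxon 7),Taxon 4),Taxon 9).
Taxon 7 and Taxon 4 share a more recent common ancestor with each other than either does with Taxon 9, so Taxon 9 is the least closely related of the three.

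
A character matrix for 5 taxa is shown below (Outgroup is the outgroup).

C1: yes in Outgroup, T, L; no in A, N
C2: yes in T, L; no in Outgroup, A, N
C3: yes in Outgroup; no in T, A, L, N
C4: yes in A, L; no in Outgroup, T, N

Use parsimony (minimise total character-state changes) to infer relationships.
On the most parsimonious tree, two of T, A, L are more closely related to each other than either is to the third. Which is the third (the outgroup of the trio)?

Character polarity is set by the outgroup: the derived state is whichever differs from the outgroup's state, so for C1, C3 the derived state is 'no', and for the remaining characters it is 'yes'.
Only A and N show the derived state 'no' for C1, supporting them as a clade.
C2: derived state 'yes' in L and T only — synapomorphy for {L, T}.
All ingroup taxa share the derived state 'no' for C3; it defines the ingroup but does not resolve relationships within it.
C4 (state 'yes') occurs in A and L but conflicts with the nesting implied by the other characters — most parsimoniously interpreted as homoplasy.
Most parsimonious ingroup topology: ((T,L),(A,N)).
L and T share a more recent common ancestor with each other than either does with A, so A is the least closely related of the three.

A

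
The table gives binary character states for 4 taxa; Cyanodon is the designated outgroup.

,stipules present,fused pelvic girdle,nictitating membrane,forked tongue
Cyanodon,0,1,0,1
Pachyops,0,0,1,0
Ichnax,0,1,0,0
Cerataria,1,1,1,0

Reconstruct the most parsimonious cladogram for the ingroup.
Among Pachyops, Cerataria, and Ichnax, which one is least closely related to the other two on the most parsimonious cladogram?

Character polarity is set by the outgroup: the derived state is whichever differs from the outgroup's state, so for fused pelvic girdle, forked tongue the derived state is '0', and for the remaining characters it is '1'.
stipules present (derived state '1') is unique to Cerataria (autapomorphy; uninformative for grouping).
fused pelvic girdle: derived state '0' in Pachyops only — an autapomorphy, so it tells us nothing about relationships among taxa.
nictitating membrane (derived state '1') is shared by Cerataria and Pachyops — a synapomorphy uniting that clade.
All ingroup taxa share the derived state '0' for forked tongue; it defines the ingroup but does not resolve relationships within it.
Most parsimonious ingroup topology: (Ichnax,(Cerataria,Pachyops)).
Cerataria and Pachyops share a more recent common ancestor with each other than either does with Ichnax, so Ichnax is the least closely related of the three.

Ichnax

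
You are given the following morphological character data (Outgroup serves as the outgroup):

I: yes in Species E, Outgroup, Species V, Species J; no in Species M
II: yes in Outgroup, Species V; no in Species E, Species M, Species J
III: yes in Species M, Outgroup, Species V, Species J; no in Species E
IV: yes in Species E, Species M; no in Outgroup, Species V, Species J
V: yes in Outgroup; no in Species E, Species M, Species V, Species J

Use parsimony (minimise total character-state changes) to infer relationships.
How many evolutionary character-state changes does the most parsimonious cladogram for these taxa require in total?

5

Character polarity is set by the outgroup: the derived state is whichever differs from the outgroup's state, so for I, II, III, V the derived state is 'no', and for the remaining characters it is 'yes'.
I (derived state 'no') is unique to Species M (autapomorphy; uninformative for grouping).
II (derived state 'no') is shared by Species E, Species J, and Species M — a synapomorphy uniting that clade.
III: derived state 'no' in Species E only — an autapomorphy, so it tells us nothing about relationships among taxa.
IV: derived state 'yes' in Species E and Species M only — synapomorphy for {Species E, Species M}.
All ingroup taxa share the derived state 'no' for V; it defines the ingroup but does not resolve relationships within it.
Most parsimonious ingroup topology: ((Species J,(Species M,Species E)),Species V).
Changes per character on this tree: I: 1; II: 1; III: 1; IV: 1; V: 1.
Total = 5.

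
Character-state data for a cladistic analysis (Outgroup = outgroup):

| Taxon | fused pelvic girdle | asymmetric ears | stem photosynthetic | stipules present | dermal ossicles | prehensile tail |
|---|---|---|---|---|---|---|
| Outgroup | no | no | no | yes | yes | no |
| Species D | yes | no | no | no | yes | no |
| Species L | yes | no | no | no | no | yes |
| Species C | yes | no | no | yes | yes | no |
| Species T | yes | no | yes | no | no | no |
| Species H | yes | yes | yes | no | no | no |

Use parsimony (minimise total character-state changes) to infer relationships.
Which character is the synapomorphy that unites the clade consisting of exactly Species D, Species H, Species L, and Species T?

stipules present

Character polarity is set by the outgroup: the derived state is whichever differs from the outgroup's state, so for stipules present, dermal ossicles the derived state is 'no', and for the remaining characters it is 'yes'.
fused pelvic girdle (derived state 'yes') is shared by all ingroup taxa — unites the whole ingroup.
asymmetric ears (derived state 'yes') is unique to Species H (autapomorphy; uninformative for grouping).
stem photosynthetic: derived state 'yes' in Species H and Species T only — synapomorphy for {Species H, Species T}.
stipules present: derived state 'no' in Species D, Species H, Species L, and Species T only — synapomorphy for {Species D, Species H, Species L, Species T}.
dermal ossicles (derived state 'no') is shared by Species H, Species L, and Species T — a synapomorphy uniting that clade.
prehensile tail (derived state 'yes') is unique to Species L (autapomorphy; uninformative for grouping).
Most parsimonious ingroup topology: ((Species D,(Species L,(Species T,Species H))),Species C).
The clade {Species D, Species H, Species L, Species T} is supported by stipules present: its derived state 'no' occurs in exactly those taxa and in no other taxon (including the outgroup).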